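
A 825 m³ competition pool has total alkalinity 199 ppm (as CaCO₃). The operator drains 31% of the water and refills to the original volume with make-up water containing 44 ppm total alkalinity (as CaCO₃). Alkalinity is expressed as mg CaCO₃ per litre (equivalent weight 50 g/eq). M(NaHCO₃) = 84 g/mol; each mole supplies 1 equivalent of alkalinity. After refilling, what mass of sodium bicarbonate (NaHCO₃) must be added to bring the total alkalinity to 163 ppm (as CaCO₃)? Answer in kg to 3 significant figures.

16.7 kg

Volume: 825 m³ = 825,000 L.
After draining 31% and refilling: 199 × 0.69 + 44 × 0.31 = 150.95 ppm.
Deficit to target: 163 − 150.95 = 12.05 mg/L.
As CaCO₃: 12.05 mg/L × 825,000 L = 9941 g; ÷ 50 g/eq ÷ 1 = 198.8 mol NaHCO₃.
Mass: 198.8 × 84 = 16,700 g.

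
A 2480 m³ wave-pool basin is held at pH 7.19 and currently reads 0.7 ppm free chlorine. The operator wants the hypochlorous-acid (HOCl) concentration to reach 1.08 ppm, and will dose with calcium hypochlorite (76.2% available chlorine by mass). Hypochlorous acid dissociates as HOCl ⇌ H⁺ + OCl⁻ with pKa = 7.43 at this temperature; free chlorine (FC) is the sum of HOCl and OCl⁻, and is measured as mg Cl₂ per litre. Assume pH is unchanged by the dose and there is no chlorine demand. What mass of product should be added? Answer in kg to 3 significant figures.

3.26 kg

Volume: 2480 m³ = 2,480,000 L.
[OCl⁻]/[HOCl] = 10^(pH − pKa) = 10^(7.19 − 7.43) = 0.5754; fraction as HOCl = 1/(1 + 0.5754) = 0.6347.
Free chlorine required for 1.08 ppm HOCl: 1.08 / 0.6347 = 1.701 ppm.
FC to add: 1.701 − 0.7 = 1.001 mg/L as Cl₂.
Cl₂ equivalent: 1.001 mg/L × 2,480,000 L = 2484 g.
Product at 76.2% available Cl: 2484 / 0.762 = 3259 g.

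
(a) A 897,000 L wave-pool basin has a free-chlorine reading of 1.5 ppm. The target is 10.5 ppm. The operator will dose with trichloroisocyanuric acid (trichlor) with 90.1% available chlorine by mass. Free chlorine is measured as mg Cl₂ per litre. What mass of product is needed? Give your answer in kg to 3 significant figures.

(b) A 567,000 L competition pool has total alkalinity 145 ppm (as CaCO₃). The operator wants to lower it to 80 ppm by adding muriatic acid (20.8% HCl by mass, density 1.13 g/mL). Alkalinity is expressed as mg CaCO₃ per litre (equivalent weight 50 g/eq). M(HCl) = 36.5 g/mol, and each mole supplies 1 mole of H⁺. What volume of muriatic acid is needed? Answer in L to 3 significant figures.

(a) 8.96 kg; (b) 114 L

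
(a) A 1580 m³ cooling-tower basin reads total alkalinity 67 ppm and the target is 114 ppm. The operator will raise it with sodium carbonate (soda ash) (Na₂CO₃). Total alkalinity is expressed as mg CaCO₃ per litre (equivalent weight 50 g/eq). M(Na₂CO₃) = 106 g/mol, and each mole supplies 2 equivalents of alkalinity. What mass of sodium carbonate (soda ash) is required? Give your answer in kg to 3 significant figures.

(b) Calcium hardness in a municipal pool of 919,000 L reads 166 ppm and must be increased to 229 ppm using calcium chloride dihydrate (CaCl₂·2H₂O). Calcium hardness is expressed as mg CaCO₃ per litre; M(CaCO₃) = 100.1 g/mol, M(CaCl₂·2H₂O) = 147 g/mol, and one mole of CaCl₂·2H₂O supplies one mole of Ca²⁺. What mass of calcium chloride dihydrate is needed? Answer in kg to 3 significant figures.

(a) 78.7 kg; (b) 85.0 kg

(a) Volume: 1580 m³ = 1,580,000 L.
(a) Alkalinity to add: (114 − 67) = 47 mg/L as CaCO₃ × 1,580,000 L = 74,260 g as CaCO₃.
(a) Equivalents: 74,260 g ÷ 50 g/eq = 1485 eq.
(a) Each mole of Na₂CO₃ supplies 2 eq, so 1485 / 2 = 742.6 mol.
(a) Mass: 742.6 mol × 106 g/mol = 78,720 g.

(b) Hardness to add: (229 − 166) = 63 mg/L as CaCO₃ × 919,000 L = 57,900 g as CaCO₃.
(b) Moles of Ca²⁺ (1 mol Ca²⁺ ≡ 1 mol CaCO₃): 57,900 / 100.1 g/mol = 578.4 mol.
(b) Mass of CaCl₂·2H₂O: 578.4 × 147 = 85,020 g.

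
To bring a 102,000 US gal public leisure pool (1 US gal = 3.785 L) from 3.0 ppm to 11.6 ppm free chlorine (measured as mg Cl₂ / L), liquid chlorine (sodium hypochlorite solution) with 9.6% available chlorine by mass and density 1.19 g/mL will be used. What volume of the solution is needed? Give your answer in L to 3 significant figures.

Volume: 102,000 US gal × 3.785 L/gal = 386,070 L.
Chlorine deficit: 11.6 − 3.0 = 8.6 ppm = 8.6 mg/L as Cl₂.
Cl₂ equivalent needed: 8.6 mg/L × 386,070 L = 3,320,000 mg = 3320 g.
Product at 9.6% available chlorine: 3320 / 0.096 = 34,590 g.
Volume at density 1.19 g/mL: 34,590 g ÷ 1.19 g/mL = 29,060 mL.

29.1 L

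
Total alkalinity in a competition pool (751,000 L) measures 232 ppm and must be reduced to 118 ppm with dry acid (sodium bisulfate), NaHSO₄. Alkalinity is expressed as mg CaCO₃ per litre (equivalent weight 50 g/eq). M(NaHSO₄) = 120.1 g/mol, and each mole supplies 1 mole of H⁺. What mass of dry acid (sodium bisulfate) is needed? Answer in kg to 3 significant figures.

Alkalinity to neutralize: (232 − 118) = 114 mg/L as CaCO₃ × 751,000 L = 85,610 g as CaCO₃.
Equivalents of H⁺ required: 85,610 ÷ 50 g/eq = 1712 eq = 1712 mol NaHSO₄.
Mass of NaHSO₄: 1712 × 120.1 = 205,600 g.

206 kg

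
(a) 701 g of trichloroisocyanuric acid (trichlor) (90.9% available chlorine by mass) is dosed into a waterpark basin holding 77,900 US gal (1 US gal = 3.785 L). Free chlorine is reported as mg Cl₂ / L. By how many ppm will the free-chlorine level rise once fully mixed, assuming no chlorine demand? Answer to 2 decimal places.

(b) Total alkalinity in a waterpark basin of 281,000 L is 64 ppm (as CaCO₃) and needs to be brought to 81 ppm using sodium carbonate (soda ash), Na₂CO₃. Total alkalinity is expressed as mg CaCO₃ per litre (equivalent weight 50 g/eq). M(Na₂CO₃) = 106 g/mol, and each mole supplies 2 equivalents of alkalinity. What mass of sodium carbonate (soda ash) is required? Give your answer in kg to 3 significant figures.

(a) Volume: 77,900 US gal × 3.785 L/gal = 294,852 L.
(a) Available chlorine delivered: 701 g × 0.909 = 637.2 g as Cl₂.
(a) Concentration rise: 637.2 g / 294,852 L = 2.161 mg/L = 2.16 ppm.

(b) Alkalinity to add: (81 − 64) = 17 mg/L as CaCO₃ × 281,000 L = 4777 g as CaCO₃.
(b) Equivalents: 4777 g ÷ 50 g/eq = 95.54 eq.
(b) Each mole of Na₂CO₃ supplies 2 eq, so 95.54 / 2 = 47.77 mol.
(b) Mass: 47.77 mol × 106 g/mol = 5064 g.

(a) 2.16 ppm; (b) 5.06 kg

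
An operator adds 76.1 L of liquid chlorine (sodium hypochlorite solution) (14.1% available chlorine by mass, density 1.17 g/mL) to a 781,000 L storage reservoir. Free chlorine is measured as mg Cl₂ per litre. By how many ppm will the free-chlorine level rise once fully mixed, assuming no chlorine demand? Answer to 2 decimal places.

Mass of solution: 76.1 L × 1000 mL/L × 1.17 g/mL = 89,040 g.
Available chlorine delivered: 89,040 g × 0.141 = 12,550 g as Cl₂.
Concentration rise: 12,550 g / 781,000 L = 16.07 mg/L = 16.07 ppm.

16.07 ppm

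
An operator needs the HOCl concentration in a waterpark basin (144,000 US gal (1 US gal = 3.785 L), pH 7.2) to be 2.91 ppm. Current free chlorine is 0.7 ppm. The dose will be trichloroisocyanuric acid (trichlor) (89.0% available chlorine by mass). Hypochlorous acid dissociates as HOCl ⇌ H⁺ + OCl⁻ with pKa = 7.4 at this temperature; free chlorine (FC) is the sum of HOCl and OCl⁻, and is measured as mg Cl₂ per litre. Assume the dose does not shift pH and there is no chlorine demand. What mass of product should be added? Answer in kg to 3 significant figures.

2.48 kg

Volume: 144,000 US gal × 3.785 L/gal = 545,040 L.
[OCl⁻]/[HOCl] = 10^(pH − pKa) = 10^(7.2 − 7.4) = 0.631; fraction as HOCl = 1/(1 + 0.631) = 0.6131.
Free chlorine required for 2.91 ppm HOCl: 2.91 / 0.6131 = 4.746 ppm.
FC to add: 4.746 − 0.7 = 4.046 mg/L as Cl₂.
Cl₂ equivalent: 4.046 mg/L × 545,040 L = 2205 g.
Product at 89.0% available Cl: 2205 / 0.89 = 2478 g.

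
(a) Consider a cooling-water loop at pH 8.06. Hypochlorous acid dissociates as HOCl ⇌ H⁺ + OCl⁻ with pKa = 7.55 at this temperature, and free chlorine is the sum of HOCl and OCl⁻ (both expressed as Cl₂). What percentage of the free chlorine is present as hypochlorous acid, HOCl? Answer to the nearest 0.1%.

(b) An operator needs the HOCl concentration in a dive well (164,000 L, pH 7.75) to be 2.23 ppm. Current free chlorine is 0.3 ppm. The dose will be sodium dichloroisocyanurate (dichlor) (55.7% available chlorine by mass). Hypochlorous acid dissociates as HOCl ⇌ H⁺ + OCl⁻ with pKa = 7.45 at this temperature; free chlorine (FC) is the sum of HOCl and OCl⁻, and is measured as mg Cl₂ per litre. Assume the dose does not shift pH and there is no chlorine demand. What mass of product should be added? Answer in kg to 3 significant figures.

(a) 23.6%; (b) 1.88 kg

(a) [OCl⁻]/[HOCl] = 10^(pH − pKa) = 10^(8.06 − 7.55) = 10^0.51 = 3.236.
(a) Fraction as HOCl = 1 / (1 + 3.236) = 0.2361.

(b) [OCl⁻]/[HOCl] = 10^(pH − pKa) = 10^(7.75 − 7.45) = 1.995; fraction as HOCl = 1/(1 + 1.995) = 0.3339.
(b) Free chlorine required for 2.23 ppm HOCl: 2.23 / 0.3339 = 6.679 ppm.
(b) FC to add: 6.679 − 0.3 = 6.379 mg/L as Cl₂.
(b) Cl₂ equivalent: 6.379 mg/L × 164,000 L = 1046 g.
(b) Product at 55.7% available Cl: 1046 / 0.557 = 1878 g.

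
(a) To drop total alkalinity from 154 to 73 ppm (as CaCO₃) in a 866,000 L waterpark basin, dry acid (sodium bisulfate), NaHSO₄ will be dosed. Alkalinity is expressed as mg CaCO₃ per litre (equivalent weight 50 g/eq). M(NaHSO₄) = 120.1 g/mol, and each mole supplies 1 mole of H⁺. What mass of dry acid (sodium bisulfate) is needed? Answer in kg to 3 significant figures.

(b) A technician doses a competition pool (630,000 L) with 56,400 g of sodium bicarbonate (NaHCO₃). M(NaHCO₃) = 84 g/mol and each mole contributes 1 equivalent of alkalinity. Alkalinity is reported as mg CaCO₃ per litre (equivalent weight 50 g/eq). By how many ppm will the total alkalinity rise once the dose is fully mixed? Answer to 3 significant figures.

(a) 168 kg; (b) 53.3 ppm

(a) Alkalinity to neutralize: (154 − 73) = 81 mg/L as CaCO₃ × 866,000 L = 70,150 g as CaCO₃.
(a) Equivalents of H⁺ required: 70,150 ÷ 50 g/eq = 1403 eq = 1403 mol NaHSO₄.
(a) Mass of NaHSO₄: 1403 × 120.1 = 168,500 g.

(b) Moles of NaHCO₃: 56,400 g ÷ 84 g/mol = 671.4 mol → 671.4 eq of alkalinity.
(b) As CaCO₃: 671.4 eq × 50 g/eq = 33,570 g.
(b) Rise: 33,570 g / 630,000 L × 1000 = 53.29 mg/L.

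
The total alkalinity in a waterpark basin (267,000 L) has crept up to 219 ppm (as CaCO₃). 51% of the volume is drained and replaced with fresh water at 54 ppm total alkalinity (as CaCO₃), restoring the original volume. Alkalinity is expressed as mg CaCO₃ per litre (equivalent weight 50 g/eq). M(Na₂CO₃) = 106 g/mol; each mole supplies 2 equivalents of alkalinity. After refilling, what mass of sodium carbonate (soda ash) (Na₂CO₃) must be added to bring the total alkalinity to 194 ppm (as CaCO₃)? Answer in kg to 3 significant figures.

After draining 51% and refilling: 219 × 0.49 + 54 × 0.51 = 134.85 ppm.
Deficit to target: 194 − 134.85 = 59.15 mg/L.
As CaCO₃: 59.15 mg/L × 267,000 L = 15,790 g; ÷ 50 g/eq ÷ 2 = 157.9 mol Na₂CO₃.
Mass: 157.9 × 106 = 16,740 g.

16.7 kg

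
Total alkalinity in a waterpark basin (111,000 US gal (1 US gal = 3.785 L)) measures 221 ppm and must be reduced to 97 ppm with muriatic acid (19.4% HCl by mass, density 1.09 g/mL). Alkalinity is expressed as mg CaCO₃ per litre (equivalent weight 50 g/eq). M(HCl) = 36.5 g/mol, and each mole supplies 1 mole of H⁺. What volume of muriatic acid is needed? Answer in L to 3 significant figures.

180 L

Volume: 111,000 US gal × 3.785 L/gal = 420,135 L.
Alkalinity to neutralize: (221 − 97) = 124 mg/L as CaCO₃ × 420,135 L = 52,100 g as CaCO₃.
Equivalents of H⁺ required: 52,100 ÷ 50 g/eq = 1042 eq = 1042 mol HCl.
Mass of HCl: 1042 × 36.5 = 38,030 g.
Mass of 19.4% solution: 38,030 / 0.194 = 196,000 g.
Volume: 196,000 g ÷ 1.09 g/mL = 179,800 mL.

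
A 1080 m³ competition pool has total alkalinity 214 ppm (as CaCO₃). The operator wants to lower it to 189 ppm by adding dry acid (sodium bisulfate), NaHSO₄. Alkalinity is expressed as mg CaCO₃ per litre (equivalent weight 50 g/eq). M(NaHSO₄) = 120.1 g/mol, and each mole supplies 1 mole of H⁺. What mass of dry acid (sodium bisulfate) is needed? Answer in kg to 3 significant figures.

64.9 kg

Volume: 1080 m³ = 1,080,000 L.
Alkalinity to neutralize: (214 − 189) = 25 mg/L as CaCO₃ × 1,080,000 L = 27,000 g as CaCO₃.
Equivalents of H⁺ required: 27,000 ÷ 50 g/eq = 540 eq = 540 mol NaHSO₄.
Mass of NaHSO₄: 540 × 120.1 = 64,850 g.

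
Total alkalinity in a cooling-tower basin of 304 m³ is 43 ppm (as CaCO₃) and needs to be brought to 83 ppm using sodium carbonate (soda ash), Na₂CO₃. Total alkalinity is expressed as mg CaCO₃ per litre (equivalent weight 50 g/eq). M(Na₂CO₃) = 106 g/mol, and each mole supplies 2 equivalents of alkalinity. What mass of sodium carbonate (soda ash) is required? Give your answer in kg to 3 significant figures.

12.9 kg

Volume: 304 m³ = 304,000 L.
Alkalinity to add: (83 − 43) = 40 mg/L as CaCO₃ × 304,000 L = 12,160 g as CaCO₃.
Equivalents: 12,160 g ÷ 50 g/eq = 243.2 eq.
Each mole of Na₂CO₃ supplies 2 eq, so 243.2 / 2 = 121.6 mol.
Mass: 121.6 mol × 106 g/mol = 12,890 g.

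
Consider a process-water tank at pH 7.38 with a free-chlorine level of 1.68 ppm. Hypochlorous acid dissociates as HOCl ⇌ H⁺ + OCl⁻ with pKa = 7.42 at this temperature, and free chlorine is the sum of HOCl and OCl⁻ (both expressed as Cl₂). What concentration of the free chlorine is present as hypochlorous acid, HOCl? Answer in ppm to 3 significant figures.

0.879 ppm

[OCl⁻]/[HOCl] = 10^(pH − pKa) = 10^(7.38 − 7.42) = 10^-0.04 = 0.912.
Fraction as HOCl = 1 / (1 + 0.912) = 0.523.
HOCl = 0.523 × 1.68 ppm = 0.8787 ppm.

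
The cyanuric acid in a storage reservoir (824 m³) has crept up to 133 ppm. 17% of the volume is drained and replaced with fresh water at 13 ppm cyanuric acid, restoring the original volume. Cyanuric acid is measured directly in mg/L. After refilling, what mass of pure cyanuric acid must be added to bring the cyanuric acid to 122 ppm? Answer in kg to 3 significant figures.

7.75 kg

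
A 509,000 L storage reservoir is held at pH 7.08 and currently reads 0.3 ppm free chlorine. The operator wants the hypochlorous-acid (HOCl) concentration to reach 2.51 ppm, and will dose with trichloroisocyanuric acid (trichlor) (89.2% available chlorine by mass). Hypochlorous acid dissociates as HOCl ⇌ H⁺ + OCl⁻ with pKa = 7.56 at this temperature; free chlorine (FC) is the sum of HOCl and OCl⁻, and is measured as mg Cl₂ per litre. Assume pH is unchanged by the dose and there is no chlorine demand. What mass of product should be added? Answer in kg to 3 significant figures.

[OCl⁻]/[HOCl] = 10^(pH − pKa) = 10^(7.08 − 7.56) = 0.3311; fraction as HOCl = 1/(1 + 0.3311) = 0.7512.
Free chlorine required for 2.51 ppm HOCl: 2.51 / 0.7512 = 3.341 ppm.
FC to add: 3.341 − 0.3 = 3.041 mg/L as Cl₂.
Cl₂ equivalent: 3.041 mg/L × 509,000 L = 1548 g.
Product at 89.2% available Cl: 1548 / 0.892 = 1735 g.

1.74 kg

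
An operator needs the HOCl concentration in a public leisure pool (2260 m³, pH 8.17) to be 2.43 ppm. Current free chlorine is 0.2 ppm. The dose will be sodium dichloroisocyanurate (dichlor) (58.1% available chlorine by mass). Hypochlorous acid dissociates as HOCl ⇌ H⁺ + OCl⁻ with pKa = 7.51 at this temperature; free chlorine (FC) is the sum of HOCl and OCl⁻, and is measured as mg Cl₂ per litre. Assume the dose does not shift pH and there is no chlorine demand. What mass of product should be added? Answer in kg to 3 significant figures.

51.9 kg

Volume: 2260 m³ = 2,260,000 L.
[OCl⁻]/[HOCl] = 10^(pH − pKa) = 10^(8.17 − 7.51) = 4.571; fraction as HOCl = 1/(1 + 4.571) = 0.1795.
Free chlorine required for 2.43 ppm HOCl: 2.43 / 0.1795 = 13.54 ppm.
FC to add: 13.54 − 0.2 = 13.34 mg/L as Cl₂.
Cl₂ equivalent: 13.34 mg/L × 2,260,000 L = 30,140 g.
Product at 58.1% available Cl: 30,140 / 0.581 = 51,880 g.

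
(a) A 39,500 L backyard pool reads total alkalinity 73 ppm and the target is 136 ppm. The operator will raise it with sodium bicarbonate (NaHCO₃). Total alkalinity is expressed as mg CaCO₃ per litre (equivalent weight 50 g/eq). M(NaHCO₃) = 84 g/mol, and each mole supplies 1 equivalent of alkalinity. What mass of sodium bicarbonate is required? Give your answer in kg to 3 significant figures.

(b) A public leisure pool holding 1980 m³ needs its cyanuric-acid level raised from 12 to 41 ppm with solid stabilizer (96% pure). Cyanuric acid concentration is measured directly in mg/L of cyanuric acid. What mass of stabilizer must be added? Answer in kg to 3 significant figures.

(a) 4.18 kg; (b) 59.8 kg

(a) Alkalinity to add: (136 − 73) = 63 mg/L as CaCO₃ × 39,500 L = 2488 g as CaCO₃.
(a) Equivalents: 2488 g ÷ 50 g/eq = 49.77 eq.
(a) NaHCO₃ supplies 1 eq per mole → 49.77 mol.
(a) Mass: 49.77 mol × 84 g/mol = 4181 g.

(b) Volume: 1980 m³ = 1,980,000 L.
(b) CYA to add: (41 − 12) = 29 mg/L × 1,980,000 L = 57,420 g cyanuric acid.
(b) At 96% purity: 57,420 / 0.96 = 59,810 g product.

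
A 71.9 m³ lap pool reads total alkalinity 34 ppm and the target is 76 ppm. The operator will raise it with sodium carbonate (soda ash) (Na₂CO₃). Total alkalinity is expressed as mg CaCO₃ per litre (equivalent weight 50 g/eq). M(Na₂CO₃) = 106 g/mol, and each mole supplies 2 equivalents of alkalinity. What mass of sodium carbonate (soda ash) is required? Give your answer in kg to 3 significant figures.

Volume: 71.9 m³ = 71,900 L.
Alkalinity to add: (76 − 34) = 42 mg/L as CaCO₃ × 71,900 L = 3020 g as CaCO₃.
Equivalents: 3020 g ÷ 50 g/eq = 60.4 eq.
Each mole of Na₂CO₃ supplies 2 eq, so 60.4 / 2 = 30.2 mol.
Mass: 30.2 mol × 106 g/mol = 3201 g.

3.20 kg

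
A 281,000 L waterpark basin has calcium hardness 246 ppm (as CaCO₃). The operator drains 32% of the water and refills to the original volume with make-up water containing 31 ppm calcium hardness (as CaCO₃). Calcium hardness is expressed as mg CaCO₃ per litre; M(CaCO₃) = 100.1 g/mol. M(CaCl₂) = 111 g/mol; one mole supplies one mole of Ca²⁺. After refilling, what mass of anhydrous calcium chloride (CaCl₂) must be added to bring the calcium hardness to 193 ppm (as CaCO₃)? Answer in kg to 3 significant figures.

After draining 32% and refilling: 246 × 0.68 + 31 × 0.32 = 177.2 ppm.
Deficit to target: 193 − 177.2 = 15.8 mg/L.
As CaCO₃: 15.8 mg/L × 281,000 L = 4440 g; ÷ 100.1 = 44.35 mol Ca²⁺.
Mass: 44.35 × 111 = 4923 g.

4.92 kg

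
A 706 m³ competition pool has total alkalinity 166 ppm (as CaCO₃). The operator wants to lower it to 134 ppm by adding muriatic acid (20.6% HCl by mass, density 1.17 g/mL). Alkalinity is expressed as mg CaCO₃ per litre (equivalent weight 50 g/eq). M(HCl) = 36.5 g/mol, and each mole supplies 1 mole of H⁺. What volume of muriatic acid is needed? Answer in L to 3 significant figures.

Volume: 706 m³ = 706,000 L.
Alkalinity to neutralize: (166 − 134) = 32 mg/L as CaCO₃ × 706,000 L = 22,590 g as CaCO₃.
Equivalents of H⁺ required: 22,590 ÷ 50 g/eq = 451.8 eq = 451.8 mol HCl.
Mass of HCl: 451.8 × 36.5 = 16,490 g.
Mass of 20.6% solution: 16,490 / 0.206 = 80,060 g.
Volume: 80,060 g ÷ 1.17 g/mL = 68,430 mL.

68.4 L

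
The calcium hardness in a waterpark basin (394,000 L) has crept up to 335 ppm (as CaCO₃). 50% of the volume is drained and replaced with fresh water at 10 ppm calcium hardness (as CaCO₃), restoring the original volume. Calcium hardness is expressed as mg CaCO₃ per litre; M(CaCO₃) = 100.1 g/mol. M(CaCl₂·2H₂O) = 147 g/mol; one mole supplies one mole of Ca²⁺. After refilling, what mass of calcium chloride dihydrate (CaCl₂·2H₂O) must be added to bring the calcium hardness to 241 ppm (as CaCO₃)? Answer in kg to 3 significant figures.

39.6 kg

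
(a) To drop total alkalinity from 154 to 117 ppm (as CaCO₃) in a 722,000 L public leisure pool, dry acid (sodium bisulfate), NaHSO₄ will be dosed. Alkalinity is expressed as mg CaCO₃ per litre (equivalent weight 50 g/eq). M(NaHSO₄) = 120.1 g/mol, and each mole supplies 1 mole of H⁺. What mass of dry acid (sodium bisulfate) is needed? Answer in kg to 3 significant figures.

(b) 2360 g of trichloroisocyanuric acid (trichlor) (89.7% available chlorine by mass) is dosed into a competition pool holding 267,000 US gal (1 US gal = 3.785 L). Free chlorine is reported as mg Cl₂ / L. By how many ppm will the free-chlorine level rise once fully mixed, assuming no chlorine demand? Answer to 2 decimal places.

(a) 64.2 kg; (b) 2.09 ppm

(a) Alkalinity to neutralize: (154 − 117) = 37 mg/L as CaCO₃ × 722,000 L = 26,710 g as CaCO₃.
(a) Equivalents of H⁺ required: 26,710 ÷ 50 g/eq = 534.3 eq = 534.3 mol NaHSO₄.
(a) Mass of NaHSO₄: 534.3 × 120.1 = 64,170 g.

(b) Volume: 267,000 US gal × 3.785 L/gal = 1,010,595 L.
(b) Available chlorine delivered: 2360 g × 0.897 = 2117 g as Cl₂.
(b) Concentration rise: 2117 g / 1,010,595 L = 2.095 mg/L = 2.09 ppm.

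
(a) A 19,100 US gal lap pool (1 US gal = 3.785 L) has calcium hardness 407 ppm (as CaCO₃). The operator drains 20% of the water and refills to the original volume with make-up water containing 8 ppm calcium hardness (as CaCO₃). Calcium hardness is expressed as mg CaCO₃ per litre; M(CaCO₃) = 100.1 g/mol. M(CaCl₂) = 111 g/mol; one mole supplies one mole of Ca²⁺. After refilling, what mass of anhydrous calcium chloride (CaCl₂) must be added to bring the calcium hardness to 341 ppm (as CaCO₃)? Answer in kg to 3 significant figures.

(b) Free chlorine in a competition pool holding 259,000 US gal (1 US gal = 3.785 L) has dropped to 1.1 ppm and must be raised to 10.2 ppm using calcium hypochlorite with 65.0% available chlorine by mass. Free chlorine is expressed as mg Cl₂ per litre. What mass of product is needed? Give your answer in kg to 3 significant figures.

(a) Volume: 19,100 US gal × 3.785 L/gal = 72,294 L.
(a) After draining 20% and refilling: 407 × 0.80 + 8 × 0.20 = 327.2 ppm.
(a) Deficit to target: 341 − 327.2 = 13.8 mg/L.
(a) As CaCO₃: 13.8 mg/L × 72,294 L = 997.7 g; ÷ 100.1 = 9.967 mol Ca²⁺.
(a) Mass: 9.967 × 111 = 1106 g.

(b) Volume: 259,000 US gal × 3.785 L/gal = 980,315 L.
(b) Chlorine deficit: 10.2 − 1.1 = 9.1 ppm = 9.1 mg/L as Cl₂.
(b) Cl₂ equivalent needed: 9.1 mg/L × 980,315 L = 8,921,000 mg = 8921 g.
(b) Product at 65.0% available chlorine: 8921 / 0.65 = 13,720 g.

(a) 1.11 kg; (b) 13.7 kg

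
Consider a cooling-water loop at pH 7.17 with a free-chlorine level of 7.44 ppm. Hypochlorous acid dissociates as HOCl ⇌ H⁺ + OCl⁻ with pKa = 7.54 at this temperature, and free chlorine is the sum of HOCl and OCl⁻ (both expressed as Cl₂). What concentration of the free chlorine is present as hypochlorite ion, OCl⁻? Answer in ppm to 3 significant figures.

2.22 ppm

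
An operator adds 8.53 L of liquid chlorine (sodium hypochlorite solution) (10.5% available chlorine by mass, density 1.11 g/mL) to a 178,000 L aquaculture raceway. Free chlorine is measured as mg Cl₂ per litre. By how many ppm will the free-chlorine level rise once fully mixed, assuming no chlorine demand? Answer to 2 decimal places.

5.59 ppm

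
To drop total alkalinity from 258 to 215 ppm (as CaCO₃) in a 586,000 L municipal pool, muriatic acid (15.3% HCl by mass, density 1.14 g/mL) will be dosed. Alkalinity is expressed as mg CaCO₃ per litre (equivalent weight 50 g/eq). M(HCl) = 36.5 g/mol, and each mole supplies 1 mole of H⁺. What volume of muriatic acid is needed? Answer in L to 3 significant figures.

Alkalinity to neutralize: (258 − 215) = 43 mg/L as CaCO₃ × 586,000 L = 25,200 g as CaCO₃.
Equivalents of H⁺ required: 25,200 ÷ 50 g/eq = 504 eq = 504 mol HCl.
Mass of HCl: 504 × 36.5 = 18,390 g.
Mass of 15.3% solution: 18,390 / 0.153 = 120,200 g.
Volume: 120,200 g ÷ 1.14 g/mL = 105,500 mL.

105 L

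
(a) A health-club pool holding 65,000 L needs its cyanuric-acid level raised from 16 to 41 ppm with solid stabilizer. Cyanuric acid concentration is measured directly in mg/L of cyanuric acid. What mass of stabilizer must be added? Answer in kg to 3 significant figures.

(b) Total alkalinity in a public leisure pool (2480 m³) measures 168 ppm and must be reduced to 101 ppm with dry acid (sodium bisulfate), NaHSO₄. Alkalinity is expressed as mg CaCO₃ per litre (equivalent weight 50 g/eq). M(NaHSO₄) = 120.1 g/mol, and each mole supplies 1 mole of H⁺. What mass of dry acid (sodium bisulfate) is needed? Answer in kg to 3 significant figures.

(a) 1.62 kg; (b) 399 kg

(a) CYA to add: (41 − 16) = 25 mg/L × 65,000 L = 1625 g cyanuric acid.

(b) Volume: 2480 m³ = 2,480,000 L.
(b) Alkalinity to neutralize: (168 − 101) = 67 mg/L as CaCO₃ × 2,480,000 L = 166,200 g as CaCO₃.
(b) Equivalents of H⁺ required: 166,200 ÷ 50 g/eq = 3323 eq = 3323 mol NaHSO₄.
(b) Mass of NaHSO₄: 3323 × 120.1 = 399,100 g.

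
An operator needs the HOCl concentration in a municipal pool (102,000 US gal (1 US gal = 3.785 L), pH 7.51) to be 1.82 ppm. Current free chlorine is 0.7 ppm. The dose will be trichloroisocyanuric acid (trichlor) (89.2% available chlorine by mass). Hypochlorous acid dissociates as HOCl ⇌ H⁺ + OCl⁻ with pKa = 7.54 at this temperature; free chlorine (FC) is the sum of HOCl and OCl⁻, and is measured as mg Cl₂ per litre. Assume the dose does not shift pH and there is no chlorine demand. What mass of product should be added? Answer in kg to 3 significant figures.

1.22 kg

Volume: 102,000 US gal × 3.785 L/gal = 386,070 L.
[OCl⁻]/[HOCl] = 10^(pH − pKa) = 10^(7.51 − 7.54) = 0.9333; fraction as HOCl = 1/(1 + 0.9333) = 0.5173.
Free chlorine required for 1.82 ppm HOCl: 1.82 / 0.5173 = 3.519 ppm.
FC to add: 3.519 − 0.7 = 2.819 mg/L as Cl₂.
Cl₂ equivalent: 2.819 mg/L × 386,070 L = 1088 g.
Product at 89.2% available Cl: 1088 / 0.892 = 1220 g.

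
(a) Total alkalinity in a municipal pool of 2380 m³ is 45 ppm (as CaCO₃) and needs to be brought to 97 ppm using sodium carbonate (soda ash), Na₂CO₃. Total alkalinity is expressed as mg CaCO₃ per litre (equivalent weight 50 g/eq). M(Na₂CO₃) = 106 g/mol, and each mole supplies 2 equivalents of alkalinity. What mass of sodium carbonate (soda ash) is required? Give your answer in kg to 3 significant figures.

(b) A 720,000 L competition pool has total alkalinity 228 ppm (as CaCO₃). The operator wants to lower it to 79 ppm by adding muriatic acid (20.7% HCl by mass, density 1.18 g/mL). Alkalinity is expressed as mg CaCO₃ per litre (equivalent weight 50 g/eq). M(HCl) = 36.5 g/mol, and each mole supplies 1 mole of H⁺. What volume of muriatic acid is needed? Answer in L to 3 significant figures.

(a) 131 kg; (b) 321 L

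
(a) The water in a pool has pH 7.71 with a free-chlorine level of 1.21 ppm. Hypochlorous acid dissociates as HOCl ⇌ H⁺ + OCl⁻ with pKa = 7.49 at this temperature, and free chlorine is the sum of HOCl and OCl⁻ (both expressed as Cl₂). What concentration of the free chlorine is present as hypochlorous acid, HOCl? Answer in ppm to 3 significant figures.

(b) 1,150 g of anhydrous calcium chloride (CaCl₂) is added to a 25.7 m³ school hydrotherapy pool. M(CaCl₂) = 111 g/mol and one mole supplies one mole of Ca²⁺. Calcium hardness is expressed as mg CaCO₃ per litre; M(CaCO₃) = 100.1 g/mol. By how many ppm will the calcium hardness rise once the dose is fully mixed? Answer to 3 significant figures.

(a) 0.455 ppm; (b) 40.4 ppm

(a) [OCl⁻]/[HOCl] = 10^(pH − pKa) = 10^(7.71 − 7.49) = 10^0.22 = 1.66.
(a) Fraction as HOCl = 1 / (1 + 1.66) = 0.376.
(a) HOCl = 0.376 × 1.21 ppm = 0.455 ppm.

(b) Volume: 25.7 m³ = 25,700 L.
(b) Moles of Ca²⁺: 1,150 g ÷ 111 g/mol = 10.36 mol.
(b) As CaCO₃: 10.36 mol × 100.1 g/mol = 1037 g.
(b) Rise: 1037 g / 25,700 L × 1000 = 40.35 mg/L.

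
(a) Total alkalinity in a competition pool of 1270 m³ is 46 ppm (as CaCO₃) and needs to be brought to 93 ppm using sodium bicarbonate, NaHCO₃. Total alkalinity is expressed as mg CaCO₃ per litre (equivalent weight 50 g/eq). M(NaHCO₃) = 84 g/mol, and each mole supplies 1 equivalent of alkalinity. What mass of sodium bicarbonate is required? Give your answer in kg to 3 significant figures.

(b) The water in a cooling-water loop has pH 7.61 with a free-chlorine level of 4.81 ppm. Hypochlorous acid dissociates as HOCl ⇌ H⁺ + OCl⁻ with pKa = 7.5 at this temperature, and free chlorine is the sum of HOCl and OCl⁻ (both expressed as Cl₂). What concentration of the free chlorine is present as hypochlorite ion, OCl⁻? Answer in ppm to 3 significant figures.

(a) 100 kg; (b) 2.71 ppm

(a) Volume: 1270 m³ = 1,270,000 L.
(a) Alkalinity to add: (93 − 46) = 47 mg/L as CaCO₃ × 1,270,000 L = 59,690 g as CaCO₃.
(a) Equivalents: 59,690 g ÷ 50 g/eq = 1194 eq.
(a) NaHCO₃ supplies 1 eq per mole → 1194 mol.
(a) Mass: 1194 mol × 84 g/mol = 100,300 g.

(b) [OCl⁻]/[HOCl] = 10^(pH − pKa) = 10^(7.61 − 7.5) = 10^0.11 = 1.288.
(b) Fraction as HOCl = 1 / (1 + 1.288) = 0.437.
(b) OCl⁻ = (1 − 0.437) × 4.81 ppm = 2.708 ppm.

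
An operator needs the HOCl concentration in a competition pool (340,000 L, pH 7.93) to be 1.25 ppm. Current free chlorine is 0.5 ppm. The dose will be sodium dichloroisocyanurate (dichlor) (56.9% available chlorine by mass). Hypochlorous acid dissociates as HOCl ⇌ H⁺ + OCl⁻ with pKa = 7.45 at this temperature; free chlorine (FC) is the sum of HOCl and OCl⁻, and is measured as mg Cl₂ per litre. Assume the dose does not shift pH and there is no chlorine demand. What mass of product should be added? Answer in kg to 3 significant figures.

[OCl⁻]/[HOCl] = 10^(pH − pKa) = 10^(7.93 − 7.45) = 3.02; fraction as HOCl = 1/(1 + 3.02) = 0.2488.
Free chlorine required for 1.25 ppm HOCl: 1.25 / 0.2488 = 5.025 ppm.
FC to add: 5.025 − 0.5 = 4.525 mg/L as Cl₂.
Cl₂ equivalent: 4.525 mg/L × 340,000 L = 1538 g.
Product at 56.9% available Cl: 1538 / 0.569 = 2704 g.

2.70 kg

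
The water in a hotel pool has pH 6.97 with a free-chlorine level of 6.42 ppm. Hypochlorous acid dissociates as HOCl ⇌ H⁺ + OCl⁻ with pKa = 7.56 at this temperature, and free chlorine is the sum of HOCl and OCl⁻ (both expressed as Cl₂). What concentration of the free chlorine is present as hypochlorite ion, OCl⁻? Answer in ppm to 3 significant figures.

1.31 ppm

[OCl⁻]/[HOCl] = 10^(pH − pKa) = 10^(6.97 − 7.56) = 10^-0.59 = 0.257.
Fraction as HOCl = 1 / (1 + 0.257) = 0.7955.
OCl⁻ = (1 − 0.7955) × 6.42 ppm = 1.313 ppm.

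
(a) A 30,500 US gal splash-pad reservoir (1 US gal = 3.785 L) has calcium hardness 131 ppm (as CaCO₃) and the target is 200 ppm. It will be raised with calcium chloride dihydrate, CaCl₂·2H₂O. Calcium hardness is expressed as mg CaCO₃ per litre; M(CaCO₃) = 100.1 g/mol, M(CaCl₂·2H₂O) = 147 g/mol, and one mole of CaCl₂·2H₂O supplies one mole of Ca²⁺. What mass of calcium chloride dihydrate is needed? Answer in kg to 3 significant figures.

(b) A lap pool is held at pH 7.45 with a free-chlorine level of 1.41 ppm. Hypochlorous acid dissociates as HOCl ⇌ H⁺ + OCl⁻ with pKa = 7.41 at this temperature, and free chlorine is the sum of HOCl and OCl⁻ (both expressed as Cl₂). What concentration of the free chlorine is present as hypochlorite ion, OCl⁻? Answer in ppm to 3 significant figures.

(a) Volume: 30,500 US gal × 3.785 L/gal = 115,442 L.
(a) Hardness to add: (200 − 131) = 69 mg/L as CaCO₃ × 115,442 L = 7966 g as CaCO₃.
(a) Moles of Ca²⁺ (1 mol Ca²⁺ ≡ 1 mol CaCO₃): 7966 / 100.1 g/mol = 79.58 mol.
(a) Mass of CaCl₂·2H₂O: 79.58 × 147 = 11,700 g.

(b) [OCl⁻]/[HOCl] = 10^(pH − pKa) = 10^(7.45 − 7.41) = 10^0.04 = 1.096.
(b) Fraction as HOCl = 1 / (1 + 1.096) = 0.477.
(b) OCl⁻ = (1 − 0.477) × 1.41 ppm = 0.7374 ppm.

(a) 11.7 kg; (b) 0.737 ppm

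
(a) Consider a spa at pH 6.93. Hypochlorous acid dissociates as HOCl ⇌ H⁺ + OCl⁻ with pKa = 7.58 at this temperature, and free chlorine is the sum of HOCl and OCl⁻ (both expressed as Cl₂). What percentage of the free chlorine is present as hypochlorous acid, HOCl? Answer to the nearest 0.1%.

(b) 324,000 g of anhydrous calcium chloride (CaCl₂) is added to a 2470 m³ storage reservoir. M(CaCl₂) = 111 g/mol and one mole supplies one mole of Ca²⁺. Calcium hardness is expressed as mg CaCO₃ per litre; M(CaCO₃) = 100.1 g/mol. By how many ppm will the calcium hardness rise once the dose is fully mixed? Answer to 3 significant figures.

(a) 81.7%; (b) 118 ppm

(a) [OCl⁻]/[HOCl] = 10^(pH − pKa) = 10^(6.93 − 7.58) = 10^-0.65 = 0.2239.
(a) Fraction as HOCl = 1 / (1 + 0.2239) = 0.8171.

(b) Volume: 2470 m³ = 2,470,000 L.
(b) Moles of Ca²⁺: 324,000 g ÷ 111 g/mol = 2919 mol.
(b) As CaCO₃: 2919 mol × 100.1 g/mol = 292,200 g.
(b) Rise: 292,200 g / 2,470,000 L × 1000 = 118.3 mg/L.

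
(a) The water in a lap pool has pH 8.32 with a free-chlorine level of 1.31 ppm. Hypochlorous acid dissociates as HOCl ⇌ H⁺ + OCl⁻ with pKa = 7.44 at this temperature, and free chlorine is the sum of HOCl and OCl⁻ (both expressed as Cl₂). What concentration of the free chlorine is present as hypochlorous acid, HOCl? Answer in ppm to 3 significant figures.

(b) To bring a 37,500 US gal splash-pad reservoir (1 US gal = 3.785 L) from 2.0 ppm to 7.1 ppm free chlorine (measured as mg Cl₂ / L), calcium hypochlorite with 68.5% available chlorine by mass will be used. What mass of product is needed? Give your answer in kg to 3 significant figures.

(a) [OCl⁻]/[HOCl] = 10^(pH − pKa) = 10^(8.32 − 7.44) = 10^0.88 = 7.586.
(a) Fraction as HOCl = 1 / (1 + 7.586) = 0.1165.
(a) HOCl = 0.1165 × 1.31 ppm = 0.1526 ppm.

(b) Volume: 37,500 US gal × 3.785 L/gal = 141,938 L.
(b) Chlorine deficit: 7.1 − 2.0 = 5.1 ppm = 5.1 mg/L as Cl₂.
(b) Cl₂ equivalent needed: 5.1 mg/L × 141,938 L = 723,900 mg = 723.9 g.
(b) Product at 68.5% available chlorine: 723.9 / 0.685 = 1057 g.

(a) 0.153 ppm; (b) 1.06 kg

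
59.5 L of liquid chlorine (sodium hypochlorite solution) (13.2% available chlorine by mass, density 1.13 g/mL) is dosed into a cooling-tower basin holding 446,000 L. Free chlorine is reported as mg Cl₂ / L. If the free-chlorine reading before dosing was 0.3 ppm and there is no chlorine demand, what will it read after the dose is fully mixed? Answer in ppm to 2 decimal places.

20.20 ppm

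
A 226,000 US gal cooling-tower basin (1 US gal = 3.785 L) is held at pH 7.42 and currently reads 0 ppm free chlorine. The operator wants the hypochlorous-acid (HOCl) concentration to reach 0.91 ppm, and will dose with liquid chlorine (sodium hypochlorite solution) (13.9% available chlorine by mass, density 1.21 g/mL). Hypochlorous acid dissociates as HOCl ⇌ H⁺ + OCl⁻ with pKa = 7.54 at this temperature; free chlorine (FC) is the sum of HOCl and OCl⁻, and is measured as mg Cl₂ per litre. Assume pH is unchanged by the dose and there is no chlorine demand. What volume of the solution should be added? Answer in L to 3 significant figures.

8.14 L

Volume: 226,000 US gal × 3.785 L/gal = 855,410 L.
[OCl⁻]/[HOCl] = 10^(pH − pKa) = 10^(7.42 − 7.54) = 0.7586; fraction as HOCl = 1/(1 + 0.7586) = 0.5686.
Free chlorine required for 0.91 ppm HOCl: 0.91 / 0.5686 = 1.6 ppm.
FC to add: 1.6 − 0 = 1.6 mg/L as Cl₂.
Cl₂ equivalent: 1.6 mg/L × 855,410 L = 1369 g.
Product at 13.9% available Cl: 1369 / 0.139 = 9848 g.
Volume: 9848 g ÷ 1.21 g/mL = 8139 mL.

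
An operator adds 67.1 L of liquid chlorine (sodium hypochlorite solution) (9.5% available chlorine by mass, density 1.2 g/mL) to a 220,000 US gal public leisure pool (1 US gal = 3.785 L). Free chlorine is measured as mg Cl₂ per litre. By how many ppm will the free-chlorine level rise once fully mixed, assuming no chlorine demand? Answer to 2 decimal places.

Volume: 220,000 US gal × 3.785 L/gal = 832,700 L.
Mass of solution: 67.1 L × 1000 mL/L × 1.2 g/mL = 80,520 g.
Available chlorine delivered: 80,520 g × 0.095 = 7649 g as Cl₂.
Concentration rise: 7649 g / 832,700 L = 9.186 mg/L = 9.19 ppm.

9.19 ppm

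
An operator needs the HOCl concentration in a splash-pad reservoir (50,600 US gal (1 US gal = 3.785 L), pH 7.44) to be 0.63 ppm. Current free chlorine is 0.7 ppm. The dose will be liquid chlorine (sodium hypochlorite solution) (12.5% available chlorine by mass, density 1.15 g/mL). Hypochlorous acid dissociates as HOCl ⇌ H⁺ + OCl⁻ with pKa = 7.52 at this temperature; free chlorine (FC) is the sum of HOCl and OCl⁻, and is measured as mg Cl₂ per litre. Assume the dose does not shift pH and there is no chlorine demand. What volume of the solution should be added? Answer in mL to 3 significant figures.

Volume: 50,600 US gal × 3.785 L/gal = 191,521 L.
[OCl⁻]/[HOCl] = 10^(pH − pKa) = 10^(7.44 − 7.52) = 0.8318; fraction as HOCl = 1/(1 + 0.8318) = 0.5459.
Free chlorine required for 0.63 ppm HOCl: 0.63 / 0.5459 = 1.154 ppm.
FC to add: 1.154 − 0.7 = 0.454 mg/L as Cl₂.
Cl₂ equivalent: 0.454 mg/L × 191,521 L = 86.95 g.
Product at 12.5% available Cl: 86.95 / 0.125 = 695.6 g.
Volume: 695.6 g ÷ 1.15 g/mL = 604.9 mL.

605 mL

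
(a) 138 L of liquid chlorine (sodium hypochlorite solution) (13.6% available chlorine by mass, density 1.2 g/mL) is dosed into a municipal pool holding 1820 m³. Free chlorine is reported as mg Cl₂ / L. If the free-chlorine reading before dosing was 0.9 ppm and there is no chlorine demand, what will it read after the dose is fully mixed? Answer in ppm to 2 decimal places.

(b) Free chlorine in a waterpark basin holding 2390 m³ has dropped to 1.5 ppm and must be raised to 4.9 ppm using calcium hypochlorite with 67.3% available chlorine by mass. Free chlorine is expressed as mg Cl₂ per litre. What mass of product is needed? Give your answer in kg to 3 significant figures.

(a) 13.27 ppm; (b) 12.1 kg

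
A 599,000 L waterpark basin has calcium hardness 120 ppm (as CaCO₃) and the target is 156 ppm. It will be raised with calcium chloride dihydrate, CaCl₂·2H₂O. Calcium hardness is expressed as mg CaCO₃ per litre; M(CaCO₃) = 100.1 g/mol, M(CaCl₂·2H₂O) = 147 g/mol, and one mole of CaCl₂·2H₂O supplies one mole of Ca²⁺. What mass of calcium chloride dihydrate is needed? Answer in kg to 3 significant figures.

31.7 kg

Hardness to add: (156 − 120) = 36 mg/L as CaCO₃ × 599,000 L = 21,560 g as CaCO₃.
Moles of Ca²⁺ (1 mol Ca²⁺ ≡ 1 mol CaCO₃): 21,560 / 100.1 g/mol = 215.4 mol.
Mass of CaCl₂·2H₂O: 215.4 × 147 = 31,670 g.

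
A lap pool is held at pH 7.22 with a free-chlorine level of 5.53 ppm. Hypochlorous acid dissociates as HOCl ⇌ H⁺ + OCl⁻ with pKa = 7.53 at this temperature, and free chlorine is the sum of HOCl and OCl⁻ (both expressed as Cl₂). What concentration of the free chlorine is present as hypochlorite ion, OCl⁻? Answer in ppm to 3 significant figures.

1.82 ppm

[OCl⁻]/[HOCl] = 10^(pH − pKa) = 10^(7.22 − 7.53) = 10^-0.31 = 0.4898.
Fraction as HOCl = 1 / (1 + 0.4898) = 0.6712.
OCl⁻ = (1 − 0.6712) × 5.53 ppm = 1.818 ppm.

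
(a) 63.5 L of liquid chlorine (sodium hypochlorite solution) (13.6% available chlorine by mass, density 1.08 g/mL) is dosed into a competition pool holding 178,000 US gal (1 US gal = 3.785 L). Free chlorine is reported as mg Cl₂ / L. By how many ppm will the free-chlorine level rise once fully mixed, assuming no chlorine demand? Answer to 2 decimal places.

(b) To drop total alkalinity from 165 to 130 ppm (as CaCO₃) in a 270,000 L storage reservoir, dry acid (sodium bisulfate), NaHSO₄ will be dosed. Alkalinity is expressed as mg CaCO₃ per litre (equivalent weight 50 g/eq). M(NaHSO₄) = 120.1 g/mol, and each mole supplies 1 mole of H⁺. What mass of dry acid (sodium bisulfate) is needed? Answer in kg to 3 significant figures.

(a) Volume: 178,000 US gal × 3.785 L/gal = 673,730 L.
(a) Mass of solution: 63.5 L × 1000 mL/L × 1.08 g/mL = 68,580 g.
(a) Available chlorine delivered: 68,580 g × 0.136 = 9327 g as Cl₂.
(a) Concentration rise: 9327 g / 673,730 L = 13.84 mg/L = 13.84 ppm.

(b) Alkalinity to neutralize: (165 − 130) = 35 mg/L as CaCO₃ × 270,000 L = 9450 g as CaCO₃.
(b) Equivalents of H⁺ required: 9450 ÷ 50 g/eq = 189 eq = 189 mol NaHSO₄.
(b) Mass of NaHSO₄: 189 × 120.1 = 22,700 g.

(a) 13.84 ppm; (b) 22.7 kg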